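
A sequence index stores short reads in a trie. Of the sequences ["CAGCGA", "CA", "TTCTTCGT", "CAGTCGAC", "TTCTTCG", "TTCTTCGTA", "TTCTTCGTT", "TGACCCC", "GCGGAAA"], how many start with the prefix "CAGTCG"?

Filter for entries beginning with "CAGTCG":
Words under "CAGTCG": CAGTCGAC
Count: 1

1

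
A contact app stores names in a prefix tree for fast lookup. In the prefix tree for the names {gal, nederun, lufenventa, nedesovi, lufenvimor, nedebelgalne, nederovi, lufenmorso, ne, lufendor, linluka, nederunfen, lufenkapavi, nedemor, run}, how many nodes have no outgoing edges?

13

Leaves are exactly the stored words that no other stored word extends.
Those words: "gal", "linluka", "lufendor", "lufenkapavi", "lufenmorso", "lufenventa", "lufenvimor", "nedebelgalne", "nedemor", "nederovi", "nederunfen", "nedesovi", "run"
Leaf count: 13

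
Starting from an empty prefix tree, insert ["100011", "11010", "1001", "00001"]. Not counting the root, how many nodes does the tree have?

16

Insert word by word; a character creates a node only if that edge doesn't already exist:
  "100011" → 6 new (1, 0, 0, 0, 1, 1)
  "11010" → prefix "1" already present; 4 new (1, 0, 1, 0)
  "1001" → prefix "100" already present; 1 new (1)
  "00001" → 5 new (0, 0, 0, 0, 1)
Total nodes = 6 + 4 + 1 + 5 = 16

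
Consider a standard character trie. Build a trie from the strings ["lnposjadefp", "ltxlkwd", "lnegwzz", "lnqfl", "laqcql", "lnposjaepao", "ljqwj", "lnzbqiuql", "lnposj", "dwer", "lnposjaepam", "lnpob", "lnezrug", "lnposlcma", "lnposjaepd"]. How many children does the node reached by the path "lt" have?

Follow the path "lt" to its node, then look at its outgoing edges.
Characters that immediately follow "lt" among the stored strings: {x}.
That node has 1 child edge.

1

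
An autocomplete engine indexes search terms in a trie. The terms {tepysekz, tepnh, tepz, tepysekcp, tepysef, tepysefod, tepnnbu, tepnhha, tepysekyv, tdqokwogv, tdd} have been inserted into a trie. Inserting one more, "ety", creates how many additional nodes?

Nothing in the trie begins with "e"; the whole of "ety" is new.
3 − 0 = 3 new nodes.

3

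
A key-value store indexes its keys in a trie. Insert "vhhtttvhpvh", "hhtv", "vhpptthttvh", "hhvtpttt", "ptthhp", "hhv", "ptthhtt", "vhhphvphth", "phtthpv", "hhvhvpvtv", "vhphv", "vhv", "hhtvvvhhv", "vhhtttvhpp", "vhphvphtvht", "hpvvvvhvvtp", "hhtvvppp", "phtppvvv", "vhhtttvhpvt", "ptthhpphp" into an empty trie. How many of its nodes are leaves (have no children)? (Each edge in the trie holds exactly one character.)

Leaves are exactly the stored words that no other stored word extends.
Those words: "hhtvvppp", "hhtvvvhhv", "hhvhvpvtv", "hhvtpttt", "hpvvvvhvvtp", "phtppvvv", "phtthpv", "ptthhpphp", "ptthhtt", "vhhphvphth", "vhhtttvhpp", "vhhtttvhpvh", "vhhtttvhpvt", "vhphvphtvht", "vhpptthttvh", "vhv"
Leaf count: 16

16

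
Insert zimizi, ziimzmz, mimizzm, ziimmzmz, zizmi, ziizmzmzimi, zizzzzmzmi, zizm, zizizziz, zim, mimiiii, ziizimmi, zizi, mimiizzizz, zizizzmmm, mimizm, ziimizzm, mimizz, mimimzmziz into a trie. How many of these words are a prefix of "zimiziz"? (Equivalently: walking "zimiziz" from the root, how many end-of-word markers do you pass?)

Walk "zimiziz" from the root; an end-of-word marker is hit whenever a stored word is a prefix of "zimiziz".
Prefixes of the query that are stored words: "zim", "zimizi"
Count: 2

2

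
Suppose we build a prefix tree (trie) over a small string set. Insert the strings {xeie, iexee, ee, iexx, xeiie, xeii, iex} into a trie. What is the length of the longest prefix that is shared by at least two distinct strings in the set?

4

The deepest shared node is where two words last agree before diverging.
e.g. "xeii" and "xeiie" share the prefix "xeii" of length 4; no pair shares a longer one.
Longest shared-prefix length: 4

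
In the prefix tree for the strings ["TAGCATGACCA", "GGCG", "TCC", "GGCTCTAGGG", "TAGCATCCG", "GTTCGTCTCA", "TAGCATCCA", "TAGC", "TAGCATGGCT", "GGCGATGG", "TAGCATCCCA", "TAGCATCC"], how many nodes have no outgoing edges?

A leaf is a node with no children — equivalently, the end of a word that is not a proper prefix of any other stored word.
Those words: "GGCGATGG", "GGCTCTAGGG", "GTTCGTCTCA", "TAGCATCCA", "TAGCATCCCA", "TAGCATCCG", "TAGCATGACCA", "TAGCATGGCT", "TCC"
Leaf count: 9

9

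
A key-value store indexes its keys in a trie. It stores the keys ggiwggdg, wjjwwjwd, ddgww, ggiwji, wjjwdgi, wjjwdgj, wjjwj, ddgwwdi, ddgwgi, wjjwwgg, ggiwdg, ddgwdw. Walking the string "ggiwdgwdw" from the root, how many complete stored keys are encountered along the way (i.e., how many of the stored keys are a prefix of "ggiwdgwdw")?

1

Traverse "ggiwdgwdw" character by character; count nodes along the way that are marked as word ends.
Prefixes of the query that are stored words: "ggiwdg"
Count: 1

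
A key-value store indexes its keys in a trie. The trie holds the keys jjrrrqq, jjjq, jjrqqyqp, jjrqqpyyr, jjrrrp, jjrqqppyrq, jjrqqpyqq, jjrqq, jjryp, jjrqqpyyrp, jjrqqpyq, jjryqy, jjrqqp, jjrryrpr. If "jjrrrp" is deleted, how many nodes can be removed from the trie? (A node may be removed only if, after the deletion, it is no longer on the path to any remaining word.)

1

After clearing the end-marker at "jjrrrp", prune upward until reaching a node still needed by another word.
The suffix "p" (1 node) is used only by "jjrrrp"; the node for "jjrrr" still has the child "q", so pruning stops there.
Nodes removed: 1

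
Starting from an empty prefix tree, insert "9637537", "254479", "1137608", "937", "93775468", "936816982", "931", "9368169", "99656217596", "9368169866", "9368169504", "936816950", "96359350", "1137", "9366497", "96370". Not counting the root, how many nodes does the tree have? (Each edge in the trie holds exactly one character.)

60

Insert word by word; a character creates a node only if that edge doesn't already exist:
  "9637537" → 7 new (9, 6, 3, 7, 5, 3, 7)
  "254479" → 6 new (2, 5, 4, 4, 7, 9)
  "1137608" → 7 new (1, 1, 3, 7, 6, 0, 8)
  "937" → prefix "9" already present; 2 new (3, 7)
  "93775468" → prefix "937" already present; 5 new (7, 5, 4, 6, 8)
  "936816982" → prefix "93" already present; 7 new (6, 8, 1, 6, 9, 8, 2)
  "931" → prefix "93" already present; 1 new (1)
  "9368169" → prefix "9368169" already present; 0 new (none)
  "99656217596" → prefix "9" already present; 10 new (9, 6, 5, 6, 2, 1, 7, 5, 9, 6)
  "9368169866" → prefix "93681698" already present; 2 new (6, 6)
  "9368169504" → prefix "9368169" already present; 3 new (5, 0, 4)
  "936816950" → prefix "936816950" already present; 0 new (none)
  "96359350" → prefix "963" already present; 5 new (5, 9, 3, 5, 0)
  "1137" → prefix "1137" already present; 0 new (none)
  "9366497" → prefix "936" already present; 4 new (6, 4, 9, 7)
  "96370" → prefix "9637" already present; 1 new (0)
Total nodes = 7 + 6 + 7 + 2 + 5 + 7 + 1 + 0 + 10 + 2 + 3 + 0 + 5 + 0 + 4 + 1 = 60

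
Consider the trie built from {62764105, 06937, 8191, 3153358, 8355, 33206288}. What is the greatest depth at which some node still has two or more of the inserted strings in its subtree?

1

The deepest shared node is where two words last agree before diverging.
"3153358" and "33206288" agree on "3" (1 characters) before diverging; nothing deeper is shared.
Longest shared-prefix length: 1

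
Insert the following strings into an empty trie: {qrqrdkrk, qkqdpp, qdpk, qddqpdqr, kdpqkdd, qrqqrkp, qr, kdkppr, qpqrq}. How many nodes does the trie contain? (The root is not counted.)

41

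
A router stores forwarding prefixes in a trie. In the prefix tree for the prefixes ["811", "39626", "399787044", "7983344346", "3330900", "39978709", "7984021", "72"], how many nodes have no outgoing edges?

Leaves are exactly the stored words that no other stored word extends.
Those words: "3330900", "39626", "399787044", "39978709", "72", "7983344346", "7984021", "811"
Leaf count: 8

8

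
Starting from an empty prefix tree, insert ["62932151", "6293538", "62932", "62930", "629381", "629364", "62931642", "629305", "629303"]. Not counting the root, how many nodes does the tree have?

22

Trie structure (* marks end of a word):
(root)
└─ 6
   └─ 2
      └─ 9
         └─ 3
            ├─ 0 *
            │  ├─ 3 *
            │  └─ 5 *
            ├─ 1
            │  └─ 6
            │     └─ 4
            │        └─ 2 *
            ├─ 2 *
            │  └─ 1
            │     └─ 5
            │        └─ 1 *
            ├─ 5
            │  └─ 3
            │     └─ 8 *
            ├─ 6
            │  └─ 4 *
            └─ 8
               └─ 1 *
Counting every labelled node above: 22.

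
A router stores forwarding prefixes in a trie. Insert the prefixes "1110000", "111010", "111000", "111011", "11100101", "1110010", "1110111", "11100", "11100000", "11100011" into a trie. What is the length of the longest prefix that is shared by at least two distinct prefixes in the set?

7

The deepest shared node is where two words last agree before diverging.
e.g. "1110000" and "11100000" share the prefix "1110000" of length 7; no pair shares a longer one.
Longest shared-prefix length: 7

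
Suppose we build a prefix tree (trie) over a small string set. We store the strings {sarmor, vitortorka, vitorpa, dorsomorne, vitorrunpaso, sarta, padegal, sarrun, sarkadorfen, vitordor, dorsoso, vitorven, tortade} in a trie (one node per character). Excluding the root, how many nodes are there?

For each word, the new-node count is its length minus the longest prefix already in the trie:
  "sarmor" → 6 new (s, a, r, m, o, r)
  "vitortorka" → 10 new (v, i, t, o, r, t, o, r, k, a)
  "vitorpa" → prefix "vitor" already present; 2 new (p, a)
  "dorsomorne" → 10 new (d, o, r, s, o, m, o, r, n, e)
  "vitorrunpaso" → prefix "vitor" already present; 7 new (r, u, n, p, a, s, o)
  "sarta" → prefix "sar" already present; 2 new (t, a)
  "padegal" → 7 new (p, a, d, e, g, a, l)
  "sarrun" → prefix "sar" already present; 3 new (r, u, n)
  "sarkadorfen" → prefix "sar" already present; 8 new (k, a, d, o, r, f, e, n)
  "vitordor" → prefix "vitor" already present; 3 new (d, o, r)
  "dorsoso" → prefix "dorso" already present; 2 new (s, o)
  "vitorven" → prefix "vitor" already present; 3 new (v, e, n)
  "tortade" → 7 new (t, o, r, t, a, d, e)
Total nodes = 6 + 10 + 2 + 10 + 7 + 2 + 7 + 3 + 8 + 3 + 2 + 3 + 7 = 70

70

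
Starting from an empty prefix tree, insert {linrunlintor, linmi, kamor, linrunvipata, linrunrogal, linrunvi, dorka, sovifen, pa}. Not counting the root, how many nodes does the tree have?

44

Count nodes per top-level branch (shared prefixes stored once):
  'd'-branch (dorka): 5 nodes
  'k'-branch (kamor): 5 nodes
  'l'-branch (linmi, linrunlintor, linrunrogal, linrunvi, linrunvipata): 25 nodes
  'p'-branch (pa): 2 nodes
  's'-branch (sovifen): 7 nodes
Sum: 44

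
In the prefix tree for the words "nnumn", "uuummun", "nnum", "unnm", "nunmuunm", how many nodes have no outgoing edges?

4

A leaf is a node with no children — equivalently, the end of a word that is not a proper prefix of any other stored word.
Those words: "nnumn", "nunmuunm", "unnm", "uuummun"
Leaf count: 4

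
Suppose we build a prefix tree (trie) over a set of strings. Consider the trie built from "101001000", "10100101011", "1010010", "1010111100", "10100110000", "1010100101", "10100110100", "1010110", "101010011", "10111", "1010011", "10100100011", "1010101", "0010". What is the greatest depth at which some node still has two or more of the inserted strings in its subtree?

The deepest shared node is where two words last agree before diverging.
"101001000" and "10100100011" agree on "101001000" (9 characters) before diverging; nothing deeper is shared.
Longest shared-prefix length: 9

9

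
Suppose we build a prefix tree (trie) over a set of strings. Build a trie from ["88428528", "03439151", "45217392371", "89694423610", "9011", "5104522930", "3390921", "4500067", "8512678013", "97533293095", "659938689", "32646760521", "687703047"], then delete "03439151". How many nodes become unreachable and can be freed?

8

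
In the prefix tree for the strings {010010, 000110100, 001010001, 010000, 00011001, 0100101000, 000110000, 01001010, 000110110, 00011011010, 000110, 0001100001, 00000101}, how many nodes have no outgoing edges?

8

A leaf is a node with no children — equivalently, the end of a word that is not a proper prefix of any other stored word.
Those words: "00000101", "0001100001", "00011001", "000110100", "00011011010", "001010001", "010000", "0100101000"
Leaf count: 8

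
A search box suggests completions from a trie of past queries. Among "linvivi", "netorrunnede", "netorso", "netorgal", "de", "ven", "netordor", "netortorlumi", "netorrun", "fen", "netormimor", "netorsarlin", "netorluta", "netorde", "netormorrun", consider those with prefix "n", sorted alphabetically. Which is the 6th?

Filter for "n…" and sort: "netorde", "netordor", "netorgal", "netorluta", "netormimor", "netormorrun", "netorrun", "netorrunnede", "netorsarlin", "netorso", "netortorlumi"
Position 6: netormorrun

netormorrun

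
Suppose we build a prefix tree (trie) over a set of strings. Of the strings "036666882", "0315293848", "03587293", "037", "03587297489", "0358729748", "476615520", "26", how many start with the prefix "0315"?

Traverse to the node for "0315", then collect every word in that subtree.
Words under "0315": 0315293848
Count: 1

1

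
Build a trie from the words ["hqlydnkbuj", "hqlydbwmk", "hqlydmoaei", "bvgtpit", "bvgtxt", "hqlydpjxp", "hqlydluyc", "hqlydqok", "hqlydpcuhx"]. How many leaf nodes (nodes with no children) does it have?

9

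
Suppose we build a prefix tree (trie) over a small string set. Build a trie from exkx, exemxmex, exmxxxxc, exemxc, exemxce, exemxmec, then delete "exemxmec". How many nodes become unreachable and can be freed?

1

A node on "exemxmec"'s path can go only if nothing else ends at it or branches off below it.
The suffix "c" (1 node) is used only by "exemxmec"; the node for "exemxme" still has the child "x", so pruning stops there.
Nodes removed: 1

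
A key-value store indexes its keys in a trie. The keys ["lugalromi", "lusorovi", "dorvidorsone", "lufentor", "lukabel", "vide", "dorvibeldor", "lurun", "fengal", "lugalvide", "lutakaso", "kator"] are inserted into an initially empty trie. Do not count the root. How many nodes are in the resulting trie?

Count nodes per top-level branch (shared prefixes stored once):
  'd'-branch (dorvibeldor, dorvidorsone): 18 nodes
  'f'-branch (fengal): 6 nodes
  'k'-branch (kator): 5 nodes
  'l'-branch (lufentor, lugalromi, lugalvide, lukabel, lurun, lusorovi, lutakaso): 39 nodes
  'v'-branch (vide): 4 nodes
Sum: 72

72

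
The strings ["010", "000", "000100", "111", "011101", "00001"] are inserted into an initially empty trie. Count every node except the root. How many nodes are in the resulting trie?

17

Trie structure (* marks end of a word):
(root)
├─ 0
│  ├─ 0
│  │  └─ 0 *
│  │     ├─ 0
│  │     │  └─ 1 *
│  │     └─ 1
│  │        └─ 0
│  │           └─ 0 *
│  └─ 1
│     ├─ 0 *
│     └─ 1
│        └─ 1
│           └─ 0
│              └─ 1 *
└─ 1
   └─ 1
      └─ 1 *
Counting every labelled node above: 17.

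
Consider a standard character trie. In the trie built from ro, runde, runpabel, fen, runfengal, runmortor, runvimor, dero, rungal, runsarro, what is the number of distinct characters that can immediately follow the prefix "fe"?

Follow the path "fe" to its node, then look at its outgoing edges.
Characters that immediately follow "fe" among the stored strings: {n}.
That node has 1 child edge.

1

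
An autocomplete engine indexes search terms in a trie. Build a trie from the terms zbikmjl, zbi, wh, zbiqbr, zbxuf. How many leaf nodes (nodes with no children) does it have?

Leaves are exactly the stored words that no other stored word extends.
Those words: "wh", "zbikmjl", "zbiqbr", "zbxuf"
Leaf count: 4

4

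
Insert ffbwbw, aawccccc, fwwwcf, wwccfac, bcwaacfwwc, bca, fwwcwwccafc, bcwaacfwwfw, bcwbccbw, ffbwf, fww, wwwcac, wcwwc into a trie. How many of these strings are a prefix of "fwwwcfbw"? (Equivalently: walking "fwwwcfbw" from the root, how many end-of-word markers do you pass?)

2

Check each prefix of "fwwwcfbw" against the stored set — each match is an end-marker on the path.
Prefixes of the query that are stored words: "fww", "fwwwcf"
Count: 2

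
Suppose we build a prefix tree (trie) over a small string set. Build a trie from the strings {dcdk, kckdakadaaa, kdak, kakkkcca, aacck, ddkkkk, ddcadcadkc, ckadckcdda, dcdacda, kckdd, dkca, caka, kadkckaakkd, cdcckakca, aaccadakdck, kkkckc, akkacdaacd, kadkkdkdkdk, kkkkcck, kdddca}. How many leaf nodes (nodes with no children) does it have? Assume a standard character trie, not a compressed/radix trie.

A leaf is a node with no children — equivalently, the end of a word that is not a proper prefix of any other stored word.
Those words: "aaccadakdck", "aacck", "akkacdaacd", "caka", "cdcckakca", "ckadckcdda", "dcdacda", "dcdk", "ddcadcadkc", "ddkkkk", "dkca", "kadkckaakkd", "kadkkdkdkdk", "kakkkcca", "kckdakadaaa", "kckdd", "kdak", "kdddca", "kkkckc", "kkkkcck"
Leaf count: 20

20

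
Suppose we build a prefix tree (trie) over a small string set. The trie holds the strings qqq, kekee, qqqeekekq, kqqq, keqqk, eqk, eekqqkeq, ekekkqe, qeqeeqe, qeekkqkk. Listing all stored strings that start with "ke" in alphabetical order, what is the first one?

kekee

Filter for "ke…" and sort: "kekee", "keqqk"
The 1st is kekee.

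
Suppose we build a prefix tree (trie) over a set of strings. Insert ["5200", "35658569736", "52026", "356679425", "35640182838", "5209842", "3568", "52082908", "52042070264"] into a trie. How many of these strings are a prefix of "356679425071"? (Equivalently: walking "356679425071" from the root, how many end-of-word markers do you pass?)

1

Traverse "356679425071" character by character; count nodes along the way that are marked as word ends.
Prefixes of the query that are stored words: "356679425"
Count: 1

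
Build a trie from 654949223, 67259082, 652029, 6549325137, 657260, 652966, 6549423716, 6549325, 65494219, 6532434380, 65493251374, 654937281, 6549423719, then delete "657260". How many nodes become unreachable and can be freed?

4

After clearing the end-marker at "657260", prune upward until reaching a node still needed by another word.
The suffix "7260" (4 nodes) is used only by "657260"; the node for "65" still has the child "4", so pruning stops there.
Nodes removed: 4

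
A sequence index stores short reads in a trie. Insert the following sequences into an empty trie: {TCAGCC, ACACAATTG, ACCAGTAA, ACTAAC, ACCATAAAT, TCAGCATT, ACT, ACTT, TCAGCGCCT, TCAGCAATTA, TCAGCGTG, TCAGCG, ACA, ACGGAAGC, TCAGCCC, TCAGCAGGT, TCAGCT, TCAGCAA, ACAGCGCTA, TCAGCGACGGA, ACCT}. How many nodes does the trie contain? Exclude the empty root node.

67

Insert word by word; a character creates a node only if that edge doesn't already exist:
  "TCAGCC" → 6 new (T, C, A, G, C, C)
  "ACACAATTG" → 9 new (A, C, A, C, A, A, T, T, G)
  "ACCAGTAA" → prefix "AC" already present; 6 new (C, A, G, T, A, A)
  "ACTAAC" → prefix "AC" already present; 4 new (T, A, A, C)
  "ACCATAAAT" → prefix "ACCA" already present; 5 new (T, A, A, A, T)
  "TCAGCATT" → prefix "TCAGC" already present; 3 new (A, T, T)
  "ACT" → prefix "ACT" already present; 0 new (none)
  "ACTT" → prefix "ACT" already present; 1 new (T)
  "TCAGCGCCT" → prefix "TCAGC" already present; 4 new (G, C, C, T)
  "TCAGCAATTA" → prefix "TCAGCA" already present; 4 new (A, T, T, A)
  "TCAGCGTG" → prefix "TCAGCG" already present; 2 new (T, G)
  "TCAGCG" → prefix "TCAGCG" already present; 0 new (none)
  "ACA" → prefix "ACA" already present; 0 new (none)
  "ACGGAAGC" → prefix "AC" already present; 6 new (G, G, A, A, G, C)
  "TCAGCCC" → prefix "TCAGCC" already present; 1 new (C)
  "TCAGCAGGT" → prefix "TCAGCA" already present; 3 new (G, G, T)
  "TCAGCT" → prefix "TCAGC" already present; 1 new (T)
  "TCAGCAA" → prefix "TCAGCAA" already present; 0 new (none)
  "ACAGCGCTA" → prefix "ACA" already present; 6 new (G, C, G, C, T, A)
  "TCAGCGACGGA" → prefix "TCAGCG" already present; 5 new (A, C, G, G, A)
  "ACCT" → prefix "ACC" already present; 1 new (T)
Total nodes = 6 + 9 + 6 + 4 + 5 + 3 + 0 + 1 + 4 + 4 + 2 + 0 + 0 + 6 + 1 + 3 + 1 + 0 + 6 + 5 + 1 = 67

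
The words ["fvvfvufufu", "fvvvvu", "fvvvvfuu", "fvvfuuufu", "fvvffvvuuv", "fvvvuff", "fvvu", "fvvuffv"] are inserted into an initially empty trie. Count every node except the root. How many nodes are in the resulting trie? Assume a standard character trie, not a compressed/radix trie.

For each word, the new-node count is its length minus the longest prefix already in the trie:
  "fvvfvufufu" → 10 new (f, v, v, f, v, u, f, u, f, u)
  "fvvvvu" → prefix "fvv" already present; 3 new (v, v, u)
  "fvvvvfuu" → prefix "fvvvv" already present; 3 new (f, u, u)
  "fvvfuuufu" → prefix "fvvf" already present; 5 new (u, u, u, f, u)
  "fvvffvvuuv" → prefix "fvvf" already present; 6 new (f, v, v, u, u, v)
  "fvvvuff" → prefix "fvvv" already present; 3 new (u, f, f)
  "fvvu" → prefix "fvv" already present; 1 new (u)
  "fvvuffv" → prefix "fvvu" already present; 3 new (f, f, v)
Total nodes = 10 + 3 + 3 + 5 + 6 + 3 + 1 + 3 = 34

34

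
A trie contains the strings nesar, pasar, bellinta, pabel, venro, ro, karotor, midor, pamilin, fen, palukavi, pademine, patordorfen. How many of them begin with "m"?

1

Traverse to the node for "m", then collect every word in that subtree.
Words under "m": midor
Count: 1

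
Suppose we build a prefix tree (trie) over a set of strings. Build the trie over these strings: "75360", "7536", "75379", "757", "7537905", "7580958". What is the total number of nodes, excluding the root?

15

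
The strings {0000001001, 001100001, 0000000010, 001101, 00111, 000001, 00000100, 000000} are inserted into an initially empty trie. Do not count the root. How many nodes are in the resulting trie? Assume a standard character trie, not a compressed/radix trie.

26

Insert word by word; a character creates a node only if that edge doesn't already exist:
  "0000001001" → 10 new (0, 0, 0, 0, 0, 0, 1, 0, 0, 1)
  "001100001" → prefix "00" already present; 7 new (1, 1, 0, 0, 0, 0, 1)
  "0000000010" → prefix "000000" already present; 4 new (0, 0, 1, 0)
  "001101" → prefix "00110" already present; 1 new (1)
  "00111" → prefix "0011" already present; 1 new (1)
  "000001" → prefix "00000" already present; 1 new (1)
  "00000100" → prefix "000001" already present; 2 new (0, 0)
  "000000" → prefix "000000" already present; 0 new (none)
Total nodes = 10 + 7 + 4 + 1 + 1 + 1 + 2 + 0 = 26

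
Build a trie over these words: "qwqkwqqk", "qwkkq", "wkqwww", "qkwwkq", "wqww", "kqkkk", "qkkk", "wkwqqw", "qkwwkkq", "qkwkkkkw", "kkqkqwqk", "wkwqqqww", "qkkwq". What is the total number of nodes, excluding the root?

55

For each word, the new-node count is its length minus the longest prefix already in the trie:
  "qwqkwqqk" → 8 new (q, w, q, k, w, q, q, k)
  "qwkkq" → prefix "qw" already present; 3 new (k, k, q)
  "wkqwww" → 6 new (w, k, q, w, w, w)
  "qkwwkq" → prefix "q" already present; 5 new (k, w, w, k, q)
  "wqww" → prefix "w" already present; 3 new (q, w, w)
  "kqkkk" → 5 new (k, q, k, k, k)
  "qkkk" → prefix "qk" already present; 2 new (k, k)
  "wkwqqw" → prefix "wk" already present; 4 new (w, q, q, w)
  "qkwwkkq" → prefix "qkwwk" already present; 2 new (k, q)
  "qkwkkkkw" → prefix "qkw" already present; 5 new (k, k, k, k, w)
  "kkqkqwqk" → prefix "k" already present; 7 new (k, q, k, q, w, q, k)
  "wkwqqqww" → prefix "wkwqq" already present; 3 new (q, w, w)
  "qkkwq" → prefix "qkk" already present; 2 new (w, q)
Total nodes = 8 + 3 + 6 + 5 + 3 + 5 + 2 + 4 + 2 + 5 + 7 + 3 + 2 = 55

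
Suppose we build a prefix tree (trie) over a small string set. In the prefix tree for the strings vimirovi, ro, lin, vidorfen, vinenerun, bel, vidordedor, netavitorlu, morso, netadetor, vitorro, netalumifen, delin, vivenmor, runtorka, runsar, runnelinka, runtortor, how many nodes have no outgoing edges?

A leaf is a node with no children — equivalently, the end of a word that is not a proper prefix of any other stored word.
Those words: "bel", "delin", "lin", "morso", "netadetor", "netalumifen", "netavitorlu", "ro", "runnelinka", "runsar", "runtorka", "runtortor", "vidordedor", "vidorfen", "vimirovi", "vinenerun", "vitorro", "vivenmor"
Leaf count: 18

18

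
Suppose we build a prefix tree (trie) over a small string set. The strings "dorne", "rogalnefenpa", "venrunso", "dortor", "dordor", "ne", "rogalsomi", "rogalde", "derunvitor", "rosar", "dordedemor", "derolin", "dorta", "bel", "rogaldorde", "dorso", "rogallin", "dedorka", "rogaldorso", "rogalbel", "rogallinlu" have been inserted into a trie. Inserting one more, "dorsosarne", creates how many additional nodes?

5

"dorso" is already a path in the trie; the remaining "sarne" must be added.
New nodes needed: |"dorsosarne"| − 5 = 10 − 5 = 5.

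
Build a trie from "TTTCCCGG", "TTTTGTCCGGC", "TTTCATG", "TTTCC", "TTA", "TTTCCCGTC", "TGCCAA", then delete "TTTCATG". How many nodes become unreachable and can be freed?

3

After clearing the end-marker at "TTTCATG", prune upward until reaching a node still needed by another word.
The suffix "ATG" (3 nodes) is used only by "TTTCATG"; the node for "TTTC" still has the child "C", so pruning stops there.
Nodes removed: 3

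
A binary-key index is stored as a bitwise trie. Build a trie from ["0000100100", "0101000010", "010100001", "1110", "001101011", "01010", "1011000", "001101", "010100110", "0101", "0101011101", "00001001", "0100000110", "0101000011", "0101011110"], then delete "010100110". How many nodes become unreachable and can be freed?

Walk "010100110" from the leaf back toward the root, removing each node that no remaining word uses.
The suffix "110" (3 nodes) is used only by "010100110"; the node for "010100" still has the child "0", so pruning stops there.
Nodes removed: 3

3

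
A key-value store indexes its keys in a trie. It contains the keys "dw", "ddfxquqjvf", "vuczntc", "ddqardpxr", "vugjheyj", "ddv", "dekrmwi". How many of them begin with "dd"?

3

Walk to "dd"; the words in its subtree are exactly those with that prefix.
Matches: "ddfxquqjvf", "ddqardpxr", "ddv"
Count: 3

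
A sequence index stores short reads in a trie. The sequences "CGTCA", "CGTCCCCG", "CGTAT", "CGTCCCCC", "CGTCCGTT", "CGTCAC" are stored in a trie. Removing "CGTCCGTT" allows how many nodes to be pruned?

3

After clearing the end-marker at "CGTCCGTT", prune upward until reaching a node still needed by another word.
The suffix "GTT" (3 nodes) is used only by "CGTCCGTT"; the node for "CGTCC" still has the child "C", so pruning stops there.
Nodes removed: 3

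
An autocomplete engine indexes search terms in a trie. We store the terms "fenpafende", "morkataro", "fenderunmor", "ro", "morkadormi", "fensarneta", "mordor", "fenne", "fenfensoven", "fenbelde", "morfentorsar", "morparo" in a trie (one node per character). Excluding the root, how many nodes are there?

72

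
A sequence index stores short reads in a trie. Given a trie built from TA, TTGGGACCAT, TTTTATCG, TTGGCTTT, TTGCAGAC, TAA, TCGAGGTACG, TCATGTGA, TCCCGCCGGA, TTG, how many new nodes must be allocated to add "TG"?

1

The longest prefix of "TG" already in the trie is "T" (length 1).
New nodes needed: |"TG"| − 1 = 2 − 1 = 1.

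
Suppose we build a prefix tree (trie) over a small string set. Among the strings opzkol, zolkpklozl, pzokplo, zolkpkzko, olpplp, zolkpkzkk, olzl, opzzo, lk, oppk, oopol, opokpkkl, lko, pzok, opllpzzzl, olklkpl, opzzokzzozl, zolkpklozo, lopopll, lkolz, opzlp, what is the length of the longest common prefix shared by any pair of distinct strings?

Look for the deepest trie node that still has at least two words in its subtree.
"zolkpklozl" and "zolkpklozo" agree on "zolkpkloz" (9 characters) before diverging; nothing deeper is shared.
Longest shared-prefix length: 9

9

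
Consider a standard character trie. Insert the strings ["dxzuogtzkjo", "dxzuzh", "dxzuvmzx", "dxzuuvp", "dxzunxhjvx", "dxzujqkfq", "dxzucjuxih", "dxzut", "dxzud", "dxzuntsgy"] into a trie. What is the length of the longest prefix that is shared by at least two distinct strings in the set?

The deepest shared node is where two words last agree before diverging.
e.g. "dxzuntsgy" and "dxzunxhjvx" share the prefix "dxzun" of length 5; no pair shares a longer one.
Longest shared-prefix length: 5

5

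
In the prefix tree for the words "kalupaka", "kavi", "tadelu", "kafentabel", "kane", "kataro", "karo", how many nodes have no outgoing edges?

7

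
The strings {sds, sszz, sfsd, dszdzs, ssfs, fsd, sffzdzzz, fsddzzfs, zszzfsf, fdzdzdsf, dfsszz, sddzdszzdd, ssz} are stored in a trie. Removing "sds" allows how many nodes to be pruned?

After clearing the end-marker at "sds", prune upward until reaching a node still needed by another word.
The suffix "s" (1 node) is used only by "sds"; the node for "sd" still has the child "d", so pruning stops there.
Nodes removed: 1

1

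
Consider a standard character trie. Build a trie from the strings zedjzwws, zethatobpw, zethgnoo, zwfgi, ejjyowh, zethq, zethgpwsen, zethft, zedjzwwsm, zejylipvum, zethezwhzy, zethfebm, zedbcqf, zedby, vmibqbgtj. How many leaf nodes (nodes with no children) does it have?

14

Leaves are exactly the stored words that no other stored word extends.
Those words: "ejjyowh", "vmibqbgtj", "zedbcqf", "zedby", "zedjzwwsm", "zejylipvum", "zethatobpw", "zethezwhzy", "zethfebm", "zethft", "zethgnoo", "zethgpwsen", "zethq", "zwfgi"
Leaf count: 14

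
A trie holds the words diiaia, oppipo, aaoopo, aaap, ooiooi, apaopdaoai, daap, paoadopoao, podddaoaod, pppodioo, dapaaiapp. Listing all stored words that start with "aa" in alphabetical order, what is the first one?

aaap

Filter for "aa…" and sort: "aaap", "aaoopo"
Position 1: aaap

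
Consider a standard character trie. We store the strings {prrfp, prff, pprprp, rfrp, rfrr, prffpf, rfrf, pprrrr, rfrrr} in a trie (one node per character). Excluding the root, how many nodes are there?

24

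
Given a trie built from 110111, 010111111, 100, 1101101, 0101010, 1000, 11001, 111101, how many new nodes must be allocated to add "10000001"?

4

"1000" is already a path in the trie; the remaining "0001" must be added.
Each of the 4 remaining characters creates one node.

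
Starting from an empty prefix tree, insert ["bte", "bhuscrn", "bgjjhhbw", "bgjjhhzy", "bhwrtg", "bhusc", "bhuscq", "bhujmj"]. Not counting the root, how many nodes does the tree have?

Count nodes per top-level branch (shared prefixes stored once):
  'b'-branch (bgjjhhbw, bgjjhhzy, bhujmj, bhusc, bhuscq, bhuscrn, bhwrtg, bte): 26 nodes
Sum: 26

26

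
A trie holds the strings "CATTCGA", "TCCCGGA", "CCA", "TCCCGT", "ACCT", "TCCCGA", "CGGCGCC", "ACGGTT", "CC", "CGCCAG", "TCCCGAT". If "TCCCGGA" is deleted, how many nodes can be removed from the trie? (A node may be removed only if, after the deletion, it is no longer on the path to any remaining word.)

Walk "TCCCGGA" from the leaf back toward the root, removing each node that no remaining word uses.
The suffix "GA" (2 nodes) is used only by "TCCCGGA"; the node for "TCCCG" still has the child "T", so pruning stops there.
Nodes removed: 2

2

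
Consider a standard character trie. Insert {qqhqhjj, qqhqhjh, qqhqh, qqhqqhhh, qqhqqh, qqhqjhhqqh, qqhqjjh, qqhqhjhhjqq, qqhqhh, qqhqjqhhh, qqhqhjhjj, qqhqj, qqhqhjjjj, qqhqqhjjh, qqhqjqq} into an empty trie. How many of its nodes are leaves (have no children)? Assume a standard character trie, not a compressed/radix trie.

10

Leaves are exactly the stored words that no other stored word extends.
Those words: "qqhqhh", "qqhqhjhhjqq", "qqhqhjhjj", "qqhqhjjjj", "qqhqjhhqqh", "qqhqjjh", "qqhqjqhhh", "qqhqjqq", "qqhqqhhh", "qqhqqhjjh"
Leaf count: 10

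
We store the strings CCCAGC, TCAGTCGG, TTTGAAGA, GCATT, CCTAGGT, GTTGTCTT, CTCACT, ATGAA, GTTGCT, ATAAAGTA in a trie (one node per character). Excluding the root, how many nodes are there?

56

Count nodes per top-level branch (shared prefixes stored once):
  'A'-branch (ATAAAGTA, ATGAA): 11 nodes
  'C'-branch (CCCAGC, CCTAGGT, CTCACT): 16 nodes
  'G'-branch (GCATT, GTTGCT, GTTGTCTT): 14 nodes
  'T'-branch (TCAGTCGG, TTTGAAGA): 15 nodes
Sum: 56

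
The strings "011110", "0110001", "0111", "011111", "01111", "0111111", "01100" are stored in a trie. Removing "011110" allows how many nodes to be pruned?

1

Walk "011110" from the leaf back toward the root, removing each node that no remaining word uses.
The suffix "0" (1 node) is used only by "011110"; the node for "01111" still has the child "1", so pruning stops there.
Nodes removed: 1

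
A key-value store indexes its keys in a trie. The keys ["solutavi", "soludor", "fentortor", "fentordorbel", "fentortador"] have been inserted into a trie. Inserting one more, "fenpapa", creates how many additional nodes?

"fen" is already a path in the trie; the remaining "papa" must be added.
New nodes needed: |"fenpapa"| − 3 = 7 − 3 = 4.

4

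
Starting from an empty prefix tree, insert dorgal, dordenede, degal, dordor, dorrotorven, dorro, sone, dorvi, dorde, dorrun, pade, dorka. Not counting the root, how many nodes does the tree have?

For each word, the new-node count is its length minus the longest prefix already in the trie:
  "dorgal" → 6 new (d, o, r, g, a, l)
  "dordenede" → prefix "dor" already present; 6 new (d, e, n, e, d, e)
  "degal" → prefix "d" already present; 4 new (e, g, a, l)
  "dordor" → prefix "dord" already present; 2 new (o, r)
  "dorrotorven" → prefix "dor" already present; 8 new (r, o, t, o, r, v, e, n)
  "dorro" → prefix "dorro" already present; 0 new (none)
  "sone" → 4 new (s, o, n, e)
  "dorvi" → prefix "dor" already present; 2 new (v, i)
  "dorde" → prefix "dorde" already present; 0 new (none)
  "dorrun" → prefix "dorr" already present; 2 new (u, n)
  "pade" → 4 new (p, a, d, e)
  "dorka" → prefix "dor" already present; 2 new (k, a)
Total nodes = 6 + 6 + 4 + 2 + 8 + 0 + 4 + 2 + 0 + 2 + 4 + 2 = 40

40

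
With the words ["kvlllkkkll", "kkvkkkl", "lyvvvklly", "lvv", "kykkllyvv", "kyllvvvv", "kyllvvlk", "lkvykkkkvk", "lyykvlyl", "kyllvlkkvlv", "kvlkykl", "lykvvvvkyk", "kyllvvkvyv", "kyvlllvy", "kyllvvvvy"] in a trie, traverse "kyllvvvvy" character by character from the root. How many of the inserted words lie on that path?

Walk "kyllvvvvy" from the root; an end-of-word marker is hit whenever a stored word is a prefix of "kyllvvvvy".
Prefixes of the query that are stored words: "kyllvvvv", "kyllvvvvy"
Count: 2

2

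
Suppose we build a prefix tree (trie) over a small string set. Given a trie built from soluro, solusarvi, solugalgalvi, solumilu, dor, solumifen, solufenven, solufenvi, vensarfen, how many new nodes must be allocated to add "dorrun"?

The longest prefix of "dorrun" already in the trie is "dor" (length 3).
Each of the 3 remaining characters creates one node.

3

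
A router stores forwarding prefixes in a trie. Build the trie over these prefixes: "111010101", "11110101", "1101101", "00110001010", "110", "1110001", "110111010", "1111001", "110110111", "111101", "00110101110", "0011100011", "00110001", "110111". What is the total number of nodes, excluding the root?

53

For each word, the new-node count is its length minus the longest prefix already in the trie:
  "111010101" → 9 new (1, 1, 1, 0, 1, 0, 1, 0, 1)
  "11110101" → prefix "111" already present; 5 new (1, 0, 1, 0, 1)
  "1101101" → prefix "11" already present; 5 new (0, 1, 1, 0, 1)
  "00110001010" → 11 new (0, 0, 1, 1, 0, 0, 0, 1, 0, 1, 0)
  "110" → prefix "110" already present; 0 new (none)
  "1110001" → prefix "1110" already present; 3 new (0, 0, 1)
  "110111010" → prefix "11011" already present; 4 new (1, 0, 1, 0)
  "1111001" → prefix "11110" already present; 2 new (0, 1)
  "110110111" → prefix "1101101" already present; 2 new (1, 1)
  "111101" → prefix "111101" already present; 0 new (none)
  "00110101110" → prefix "00110" already present; 6 new (1, 0, 1, 1, 1, 0)
  "0011100011" → prefix "0011" already present; 6 new (1, 0, 0, 0, 1, 1)
  "00110001" → prefix "00110001" already present; 0 new (none)
  "110111" → prefix "110111" already present; 0 new (none)
Total nodes = 9 + 5 + 5 + 11 + 0 + 3 + 4 + 2 + 2 + 0 + 6 + 6 + 0 + 0 = 53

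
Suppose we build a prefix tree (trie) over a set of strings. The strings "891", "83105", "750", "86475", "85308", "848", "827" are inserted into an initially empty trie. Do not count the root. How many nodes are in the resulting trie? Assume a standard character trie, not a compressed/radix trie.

22

Count nodes per top-level branch (shared prefixes stored once):
  '7'-branch (750): 3 nodes
  '8'-branch (827, 83105, 848, 85308, 86475, 891): 19 nodes
Sum: 22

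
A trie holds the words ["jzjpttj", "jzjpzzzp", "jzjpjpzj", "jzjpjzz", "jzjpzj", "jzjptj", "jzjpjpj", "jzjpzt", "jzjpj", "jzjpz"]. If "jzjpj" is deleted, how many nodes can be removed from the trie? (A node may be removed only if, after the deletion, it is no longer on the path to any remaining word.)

0

Walk "jzjpj" from the leaf back toward the root, removing each node that no remaining word uses.
Every node on "jzjpj" is still needed (e.g. by "jzjpjpzj"), so nothing is freed.
Nodes removed: 0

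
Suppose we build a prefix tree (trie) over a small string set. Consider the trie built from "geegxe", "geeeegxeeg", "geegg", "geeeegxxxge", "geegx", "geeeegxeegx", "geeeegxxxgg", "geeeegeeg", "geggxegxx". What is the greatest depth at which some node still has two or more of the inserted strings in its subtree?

10

Equivalently: take the maximum, over all pairs, of their longest common prefix length.
e.g. "geeeegxeeg" and "geeeegxeegx" share the prefix "geeeegxeeg" of length 10; no pair shares a longer one.
Longest shared-prefix length: 10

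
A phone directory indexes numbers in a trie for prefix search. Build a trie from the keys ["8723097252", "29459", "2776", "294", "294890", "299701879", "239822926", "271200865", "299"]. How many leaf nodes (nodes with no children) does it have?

7

A leaf is a node with no children — equivalently, the end of a word that is not a proper prefix of any other stored word.
Those words: "239822926", "271200865", "2776", "29459", "294890", "299701879", "8723097252"
Leaf count: 7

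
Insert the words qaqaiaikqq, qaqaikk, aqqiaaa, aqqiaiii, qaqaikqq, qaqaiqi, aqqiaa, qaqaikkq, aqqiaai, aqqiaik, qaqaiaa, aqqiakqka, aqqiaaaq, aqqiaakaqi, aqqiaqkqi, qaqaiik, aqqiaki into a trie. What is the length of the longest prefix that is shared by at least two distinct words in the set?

Equivalently: take the maximum, over all pairs, of their longest common prefix length.
e.g. "aqqiaaa" and "aqqiaaaq" share the prefix "aqqiaaa" of length 7; no pair shares a longer one.
Longest shared-prefix length: 7

7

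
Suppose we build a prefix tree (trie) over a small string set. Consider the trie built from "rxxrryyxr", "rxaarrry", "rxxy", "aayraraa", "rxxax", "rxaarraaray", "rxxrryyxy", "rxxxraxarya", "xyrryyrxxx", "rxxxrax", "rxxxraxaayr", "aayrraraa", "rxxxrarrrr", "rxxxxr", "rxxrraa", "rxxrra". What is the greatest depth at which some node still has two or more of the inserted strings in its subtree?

The deepest shared node is where two words last agree before diverging.
"rxxrryyxr" and "rxxrryyxy" agree on "rxxrryyx" (8 characters) before diverging; nothing deeper is shared.
Longest shared-prefix length: 8

8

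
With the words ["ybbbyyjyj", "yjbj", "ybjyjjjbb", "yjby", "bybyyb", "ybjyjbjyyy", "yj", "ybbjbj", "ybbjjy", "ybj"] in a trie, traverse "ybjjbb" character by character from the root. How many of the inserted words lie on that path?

Check each prefix of "ybjjbb" against the stored set — each match is an end-marker on the path.
Prefixes of the query that are stored words: "ybj"
Count: 1

1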